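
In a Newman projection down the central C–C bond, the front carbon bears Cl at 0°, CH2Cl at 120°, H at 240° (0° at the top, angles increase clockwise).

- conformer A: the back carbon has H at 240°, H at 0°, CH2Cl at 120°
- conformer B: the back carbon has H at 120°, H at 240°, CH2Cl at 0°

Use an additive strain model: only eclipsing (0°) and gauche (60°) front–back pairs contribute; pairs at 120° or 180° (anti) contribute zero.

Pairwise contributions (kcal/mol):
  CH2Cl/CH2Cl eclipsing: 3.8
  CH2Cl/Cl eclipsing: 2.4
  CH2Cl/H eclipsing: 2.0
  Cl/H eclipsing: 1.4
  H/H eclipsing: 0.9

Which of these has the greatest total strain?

A

A (eclipsed): Cl(0°)/H(0°) eclipsed 1.4; CH2Cl(120°)/CH2Cl(120°) eclipsed 3.8; H(240°)/H(240°) eclipsed 0.9 → 6.1 kcal/mol.
B (eclipsed): Cl(0°)/CH2Cl(0°) eclipsed 2.4; CH2Cl(120°)/H(120°) eclipsed 2.0; H(240°)/H(240°) eclipsed 0.9 → 5.3 kcal/mol.
A has the highest total (6.1 kcal/mol).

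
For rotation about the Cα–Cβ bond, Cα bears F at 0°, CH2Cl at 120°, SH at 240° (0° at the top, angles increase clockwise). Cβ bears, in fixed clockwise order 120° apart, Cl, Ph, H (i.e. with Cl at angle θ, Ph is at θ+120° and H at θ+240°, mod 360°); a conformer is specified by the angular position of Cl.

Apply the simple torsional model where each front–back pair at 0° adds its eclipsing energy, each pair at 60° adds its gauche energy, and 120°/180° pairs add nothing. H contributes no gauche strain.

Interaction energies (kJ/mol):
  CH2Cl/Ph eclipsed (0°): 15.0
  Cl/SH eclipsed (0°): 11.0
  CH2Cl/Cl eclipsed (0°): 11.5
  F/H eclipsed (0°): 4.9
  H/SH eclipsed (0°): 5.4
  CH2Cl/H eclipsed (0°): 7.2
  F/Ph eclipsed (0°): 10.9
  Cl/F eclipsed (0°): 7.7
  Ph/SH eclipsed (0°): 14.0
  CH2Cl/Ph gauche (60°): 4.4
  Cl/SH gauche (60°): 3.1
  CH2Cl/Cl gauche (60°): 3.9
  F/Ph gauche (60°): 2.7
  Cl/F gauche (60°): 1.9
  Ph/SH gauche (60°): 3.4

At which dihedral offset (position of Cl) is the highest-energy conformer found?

Cl at 0° (eclipsed): F–Cl eclipsed, CH2Cl–Ph eclipsed, SH–H eclipsed; 7.7 + 15.0 + 5.4 = 28.1 kJ/mol.
Cl at 60° (staggered): F–Cl gauche, CH2Cl–Cl gauche, CH2Cl–Ph gauche, SH–Ph gauche; 1.9 + 3.9 + 4.4 + 3.4 = 13.6 kJ/mol.
Cl at 120° (eclipsed): F–H eclipsed, CH2Cl–Cl eclipsed, SH–Ph eclipsed; 4.9 + 11.5 + 14.0 = 30.4 kJ/mol.
Cl at 180° (staggered): F–Ph gauche, CH2Cl–Cl gauche, SH–Cl gauche, SH–Ph gauche; 2.7 + 3.9 + 3.1 + 3.4 = 13.1 kJ/mol.
Cl at 240° (eclipsed): F–Ph eclipsed, CH2Cl–H eclipsed, SH–Cl eclipsed; 10.9 + 7.2 + 11.0 = 29.1 kJ/mol.
Cl at 300° (staggered): F–Cl gauche, F–Ph gauche, CH2Cl–Ph gauche, SH–Cl gauche; 1.9 + 2.7 + 4.4 + 3.1 = 12.1 kJ/mol.
The maximum (30.4 kJ/mol) occurs with Cl at 120°.

120°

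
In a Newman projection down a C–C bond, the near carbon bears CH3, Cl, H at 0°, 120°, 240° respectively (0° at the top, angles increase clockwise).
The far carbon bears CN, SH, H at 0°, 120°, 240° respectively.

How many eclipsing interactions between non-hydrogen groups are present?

2

Non-H eclipsing pairs: CH3(0°)/CN(0°); Cl(120°)/SH(120°) — 2 interactions.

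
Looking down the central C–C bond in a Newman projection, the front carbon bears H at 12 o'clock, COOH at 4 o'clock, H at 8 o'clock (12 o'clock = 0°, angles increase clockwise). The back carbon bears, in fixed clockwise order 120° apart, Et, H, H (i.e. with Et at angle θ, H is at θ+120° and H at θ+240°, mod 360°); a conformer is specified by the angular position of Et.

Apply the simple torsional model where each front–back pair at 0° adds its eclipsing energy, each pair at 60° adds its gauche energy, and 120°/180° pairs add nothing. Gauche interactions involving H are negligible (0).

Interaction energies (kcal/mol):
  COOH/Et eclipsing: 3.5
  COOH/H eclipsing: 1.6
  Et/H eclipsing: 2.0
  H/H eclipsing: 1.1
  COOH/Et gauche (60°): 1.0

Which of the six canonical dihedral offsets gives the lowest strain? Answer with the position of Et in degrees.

300°

Et at 0° (eclipsed): H(0°)/Et(0°) eclipsed 2.0; COOH(120°)/H(120°) eclipsed 1.6; H(240°)/H(240°) eclipsed 1.1 → 4.7 kcal/mol.
Et at 60° (staggered): COOH(120°)/Et(60°) gauche 1.0 → 1.0 kcal/mol.
Et at 120° (eclipsed): H(0°)/H(0°) eclipsed 1.1; COOH(120°)/Et(120°) eclipsed 3.5; H(240°)/H(240°) eclipsed 1.1 → 5.7 kcal/mol.
Et at 180° (staggered): COOH(120°)/Et(180°) gauche 1.0 → 1.0 kcal/mol.
Et at 240° (eclipsed): H(0°)/H(0°) eclipsed 1.1; COOH(120°)/H(120°) eclipsed 1.6; H(240°)/Et(240°) eclipsed 2.0 → 4.7 kcal/mol.
Et at 300° (staggered): no non-H gauche contacts → 0.0 kcal/mol.
The minimum (0.0 kcal/mol) occurs with Et at 300°.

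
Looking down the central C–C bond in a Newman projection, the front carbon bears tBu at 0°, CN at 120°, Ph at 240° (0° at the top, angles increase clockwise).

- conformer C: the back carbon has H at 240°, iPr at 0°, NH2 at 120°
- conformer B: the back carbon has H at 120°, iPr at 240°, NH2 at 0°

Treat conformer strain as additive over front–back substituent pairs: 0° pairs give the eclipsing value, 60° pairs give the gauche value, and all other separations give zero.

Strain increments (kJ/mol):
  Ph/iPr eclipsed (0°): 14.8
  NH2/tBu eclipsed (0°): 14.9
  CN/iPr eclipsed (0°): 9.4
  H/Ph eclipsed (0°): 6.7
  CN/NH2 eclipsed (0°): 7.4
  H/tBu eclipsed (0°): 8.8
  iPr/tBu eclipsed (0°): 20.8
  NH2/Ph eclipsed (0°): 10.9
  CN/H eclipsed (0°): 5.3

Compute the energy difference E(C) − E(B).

-0.1 kJ/mol

C (eclipsed): tBu(0°)/iPr(0°) eclipsed 20.8; CN(120°)/NH2(120°) eclipsed 7.4; Ph(240°)/H(240°) eclipsed 6.7 → 34.9 kJ/mol.
B (eclipsed): tBu(0°)/NH2(0°) eclipsed 14.9; CN(120°)/H(120°) eclipsed 5.3; Ph(240°)/iPr(240°) eclipsed 14.8 → 35.0 kJ/mol.
E(C) − E(B) = 34.9 − 35.0 = -0.1 kJ/mol.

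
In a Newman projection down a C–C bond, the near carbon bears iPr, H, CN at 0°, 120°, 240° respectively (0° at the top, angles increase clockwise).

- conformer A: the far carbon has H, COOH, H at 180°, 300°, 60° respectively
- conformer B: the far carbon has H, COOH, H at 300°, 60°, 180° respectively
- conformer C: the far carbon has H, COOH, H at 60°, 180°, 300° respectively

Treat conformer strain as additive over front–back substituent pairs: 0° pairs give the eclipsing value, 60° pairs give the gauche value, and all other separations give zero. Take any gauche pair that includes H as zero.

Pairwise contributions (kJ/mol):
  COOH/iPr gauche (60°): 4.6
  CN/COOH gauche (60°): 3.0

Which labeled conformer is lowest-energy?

C

A (staggered): iPr(0°)/COOH(300°) gauche 4.6; CN(240°)/COOH(300°) gauche 3.0 → 7.6 kJ/mol.
B (staggered): iPr(0°)/COOH(60°) gauche 4.6 → 4.6 kJ/mol.
C (staggered): CN(240°)/COOH(180°) gauche 3.0 → 3.0 kJ/mol.
C has the lowest total (3.0 kJ/mol).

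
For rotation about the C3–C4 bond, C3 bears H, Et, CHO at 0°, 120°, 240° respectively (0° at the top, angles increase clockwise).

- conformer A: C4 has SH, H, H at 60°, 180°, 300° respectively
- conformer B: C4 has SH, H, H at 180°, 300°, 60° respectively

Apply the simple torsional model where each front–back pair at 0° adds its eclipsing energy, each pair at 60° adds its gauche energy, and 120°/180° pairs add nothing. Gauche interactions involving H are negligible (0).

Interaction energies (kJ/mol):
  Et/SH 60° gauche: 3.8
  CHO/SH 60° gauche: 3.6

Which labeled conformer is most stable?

A is staggered. Et at 120° is gauche with SH at 60° (3.8). Total 3.8 kJ/mol.
B is staggered. Et at 120° is gauche with SH at 180° (3.8); CHO at 240° is gauche with SH at 180° (3.6). Total 7.4 kJ/mol.
A has the lowest total (3.8 kJ/mol).

A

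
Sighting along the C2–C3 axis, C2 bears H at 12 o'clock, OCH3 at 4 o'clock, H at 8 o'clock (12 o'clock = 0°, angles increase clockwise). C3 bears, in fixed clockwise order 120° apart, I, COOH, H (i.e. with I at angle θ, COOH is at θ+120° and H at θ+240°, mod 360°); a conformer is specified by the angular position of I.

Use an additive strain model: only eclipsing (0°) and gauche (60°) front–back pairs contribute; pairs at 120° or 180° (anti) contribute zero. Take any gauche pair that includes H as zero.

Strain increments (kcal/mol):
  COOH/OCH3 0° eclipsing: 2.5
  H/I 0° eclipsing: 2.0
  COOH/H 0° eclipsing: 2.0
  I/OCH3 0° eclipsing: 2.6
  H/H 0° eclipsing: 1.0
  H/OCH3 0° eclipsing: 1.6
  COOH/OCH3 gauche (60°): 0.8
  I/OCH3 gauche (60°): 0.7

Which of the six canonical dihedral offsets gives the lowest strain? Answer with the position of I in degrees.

180°

I at 0° (eclipsed): H(0°)/I(0°) eclipsed 2.0; OCH3(120°)/COOH(120°) eclipsed 2.5; H(240°)/H(240°) eclipsed 1.0 → 5.5 kcal/mol.
I at 60° (staggered): OCH3(120°)/I(60°) gauche 0.7; OCH3(120°)/COOH(180°) gauche 0.8 → 1.5 kcal/mol.
I at 120° (eclipsed): H(0°)/H(0°) eclipsed 1.0; OCH3(120°)/I(120°) eclipsed 2.6; H(240°)/COOH(240°) eclipsed 2.0 → 5.6 kcal/mol.
I at 180° (staggered): OCH3(120°)/I(180°) gauche 0.7 → 0.7 kcal/mol.
I at 240° (eclipsed): H(0°)/COOH(0°) eclipsed 2.0; OCH3(120°)/H(120°) eclipsed 1.6; H(240°)/I(240°) eclipsed 2.0 → 5.6 kcal/mol.
I at 300° (staggered): OCH3(120°)/COOH(60°) gauche 0.8 → 0.8 kcal/mol.
The minimum (0.7 kcal/mol) occurs with I at 180°.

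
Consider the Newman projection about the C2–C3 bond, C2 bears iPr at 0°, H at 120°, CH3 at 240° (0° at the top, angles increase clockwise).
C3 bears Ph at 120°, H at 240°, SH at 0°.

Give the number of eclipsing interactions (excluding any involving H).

1

Non-H eclipsing pairs: iPr(0°)/SH(0°) — 1 interaction.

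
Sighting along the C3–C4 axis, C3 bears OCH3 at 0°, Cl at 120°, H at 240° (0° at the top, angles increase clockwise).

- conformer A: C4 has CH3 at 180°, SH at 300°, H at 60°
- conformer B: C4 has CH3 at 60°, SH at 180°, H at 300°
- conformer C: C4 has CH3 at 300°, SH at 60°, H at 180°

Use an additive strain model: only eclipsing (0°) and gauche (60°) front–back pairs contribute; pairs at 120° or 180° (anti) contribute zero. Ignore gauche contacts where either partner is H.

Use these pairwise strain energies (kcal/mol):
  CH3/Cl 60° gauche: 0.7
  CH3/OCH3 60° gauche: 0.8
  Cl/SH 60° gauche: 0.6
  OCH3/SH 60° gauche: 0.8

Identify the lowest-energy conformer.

A is staggered. OCH3 at 0° is gauche with SH at 300° (0.8); Cl at 120° is gauche with CH3 at 180° (0.7). Total 1.5 kcal/mol.
B is staggered. OCH3 at 0° is gauche with CH3 at 60° (0.8); Cl at 120° is gauche with CH3 at 60° (0.7); Cl at 120° is gauche with SH at 180° (0.6). Total 2.1 kcal/mol.
C is staggered. OCH3 at 0° is gauche with CH3 at 300° (0.8); OCH3 at 0° is gauche with SH at 60° (0.8); Cl at 120° is gauche with SH at 60° (0.6). Total 2.2 kcal/mol.
A has the lowest total (1.5 kcal/mol).

A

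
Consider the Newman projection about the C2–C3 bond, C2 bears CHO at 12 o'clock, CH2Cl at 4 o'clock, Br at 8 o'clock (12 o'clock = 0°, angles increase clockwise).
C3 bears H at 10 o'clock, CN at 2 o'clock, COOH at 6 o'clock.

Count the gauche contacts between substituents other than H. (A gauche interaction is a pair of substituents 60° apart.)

Non-H gauche pairs: CHO(0°)/CN(60°); CH2Cl(120°)/CN(60°); CH2Cl(120°)/COOH(180°); Br(240°)/COOH(180°) — 4 interactions.

4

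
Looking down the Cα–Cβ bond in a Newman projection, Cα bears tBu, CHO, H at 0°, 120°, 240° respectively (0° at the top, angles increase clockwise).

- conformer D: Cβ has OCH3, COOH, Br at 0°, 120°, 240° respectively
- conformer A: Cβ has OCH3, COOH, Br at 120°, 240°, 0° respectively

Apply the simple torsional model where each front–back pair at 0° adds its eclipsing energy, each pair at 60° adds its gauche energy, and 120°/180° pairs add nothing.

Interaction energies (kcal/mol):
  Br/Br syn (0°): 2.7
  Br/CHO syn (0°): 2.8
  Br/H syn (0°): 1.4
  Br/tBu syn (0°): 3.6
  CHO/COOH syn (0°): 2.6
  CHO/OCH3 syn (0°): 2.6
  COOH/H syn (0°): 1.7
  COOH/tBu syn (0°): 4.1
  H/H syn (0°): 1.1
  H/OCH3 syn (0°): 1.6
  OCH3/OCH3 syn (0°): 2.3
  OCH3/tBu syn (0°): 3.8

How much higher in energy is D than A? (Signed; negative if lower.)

-0.1 kcal/mol

D is eclipsed. tBu at 0° is eclipsed with OCH3 at 0° (3.8); CHO at 120° is eclipsed with COOH at 120° (2.6); H at 240° is eclipsed with Br at 240° (1.4). Total 7.8 kcal/mol.
A is eclipsed. tBu at 0° is eclipsed with Br at 0° (3.6); CHO at 120° is eclipsed with OCH3 at 120° (2.6); H at 240° is eclipsed with COOH at 240° (1.7). Total 7.9 kcal/mol.
E(D) − E(A) = 7.8 − 7.9 = -0.1 kcal/mol.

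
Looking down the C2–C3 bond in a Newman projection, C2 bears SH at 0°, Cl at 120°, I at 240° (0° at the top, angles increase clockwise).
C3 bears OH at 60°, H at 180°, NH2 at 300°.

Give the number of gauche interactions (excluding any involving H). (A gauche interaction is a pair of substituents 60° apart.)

4

Non-H gauche pairs: SH(0°)/OH(60°); SH(0°)/NH2(300°); Cl(120°)/OH(60°); I(240°)/NH2(300°) — 4 interactions.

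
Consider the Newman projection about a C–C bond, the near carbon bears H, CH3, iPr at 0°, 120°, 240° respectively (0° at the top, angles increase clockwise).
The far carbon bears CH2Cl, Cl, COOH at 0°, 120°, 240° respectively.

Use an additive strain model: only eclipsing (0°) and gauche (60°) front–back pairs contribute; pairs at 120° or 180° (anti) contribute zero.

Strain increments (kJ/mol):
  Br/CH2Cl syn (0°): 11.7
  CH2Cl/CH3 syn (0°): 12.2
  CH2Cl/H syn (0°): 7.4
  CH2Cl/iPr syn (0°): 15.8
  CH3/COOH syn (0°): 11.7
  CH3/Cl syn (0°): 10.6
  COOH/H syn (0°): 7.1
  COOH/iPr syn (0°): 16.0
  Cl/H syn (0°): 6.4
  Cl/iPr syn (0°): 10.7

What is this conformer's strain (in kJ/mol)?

34.0 kJ/mol

This conformer (eclipsed): H–CH2Cl eclipsed, CH3–Cl eclipsed, iPr–COOH eclipsed; 7.4 + 10.6 + 16.0 = 34.0 kJ/mol.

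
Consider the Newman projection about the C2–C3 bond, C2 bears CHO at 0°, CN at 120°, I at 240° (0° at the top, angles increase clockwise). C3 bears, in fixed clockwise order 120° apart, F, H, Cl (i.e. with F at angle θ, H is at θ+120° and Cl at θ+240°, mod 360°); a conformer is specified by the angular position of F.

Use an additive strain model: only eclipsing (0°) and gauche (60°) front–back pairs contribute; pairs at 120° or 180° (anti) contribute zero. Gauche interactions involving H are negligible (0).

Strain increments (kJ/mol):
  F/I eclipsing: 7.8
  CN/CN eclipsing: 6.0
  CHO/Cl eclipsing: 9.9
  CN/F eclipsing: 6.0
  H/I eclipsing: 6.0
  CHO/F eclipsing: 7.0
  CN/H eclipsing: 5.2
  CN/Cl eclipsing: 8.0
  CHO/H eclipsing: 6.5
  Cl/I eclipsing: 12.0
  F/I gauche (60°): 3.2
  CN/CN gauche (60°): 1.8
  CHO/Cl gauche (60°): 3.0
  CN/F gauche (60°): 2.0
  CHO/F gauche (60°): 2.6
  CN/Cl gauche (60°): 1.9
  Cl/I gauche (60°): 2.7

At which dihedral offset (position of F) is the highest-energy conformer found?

0°

F at 0° is eclipsed. CHO at 0° is eclipsed with F at 0° (7.0); CN at 120° is eclipsed with H at 120° (5.2); I at 240° is eclipsed with Cl at 240° (12.0). Total 24.2 kJ/mol.
F at 60° is staggered. CHO at 0° is gauche with F at 60° (2.6); CHO at 0° is gauche with Cl at 300° (3.0); CN at 120° is gauche with F at 60° (2.0); I at 240° is gauche with Cl at 300° (2.7). Total 10.3 kJ/mol.
F at 120° is eclipsed. CHO at 0° is eclipsed with Cl at 0° (9.9); CN at 120° is eclipsed with F at 120° (6.0); I at 240° is eclipsed with H at 240° (6.0). Total 21.9 kJ/mol.
F at 180° is staggered. CHO at 0° is gauche with Cl at 60° (3.0); CN at 120° is gauche with F at 180° (2.0); CN at 120° is gauche with Cl at 60° (1.9); I at 240° is gauche with F at 180° (3.2). Total 10.1 kJ/mol.
F at 240° is eclipsed. CHO at 0° is eclipsed with H at 0° (6.5); CN at 120° is eclipsed with Cl at 120° (8.0); I at 240° is eclipsed with F at 240° (7.8). Total 22.3 kJ/mol.
F at 300° is staggered. CHO at 0° is gauche with F at 300° (2.6); CN at 120° is gauche with Cl at 180° (1.9); I at 240° is gauche with F at 300° (3.2); I at 240° is gauche with Cl at 180° (2.7). Total 10.4 kJ/mol.
The maximum (24.2 kJ/mol) occurs with F at 0°.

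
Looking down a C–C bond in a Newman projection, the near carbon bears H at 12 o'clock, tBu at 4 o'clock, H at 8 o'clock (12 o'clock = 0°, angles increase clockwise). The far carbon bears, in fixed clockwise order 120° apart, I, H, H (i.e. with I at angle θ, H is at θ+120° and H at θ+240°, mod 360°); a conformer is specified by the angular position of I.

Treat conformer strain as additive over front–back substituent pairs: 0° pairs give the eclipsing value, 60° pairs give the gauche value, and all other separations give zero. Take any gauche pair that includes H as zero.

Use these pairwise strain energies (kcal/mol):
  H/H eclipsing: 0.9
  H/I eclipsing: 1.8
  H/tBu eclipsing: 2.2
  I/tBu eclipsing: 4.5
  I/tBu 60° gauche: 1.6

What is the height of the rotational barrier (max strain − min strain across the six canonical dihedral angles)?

I at 0° is eclipsed. H at 0° is eclipsed with I at 0° (1.8); tBu at 120° is eclipsed with H at 120° (2.2); H at 240° is eclipsed with H at 240° (0.9). Total 4.9 kcal/mol.
I at 60° is staggered. tBu at 120° is gauche with I at 60° (1.6). Total 1.6 kcal/mol.
I at 120° is eclipsed. H at 0° is eclipsed with H at 0° (0.9); tBu at 120° is eclipsed with I at 120° (4.5); H at 240° is eclipsed with H at 240° (0.9). Total 6.3 kcal/mol.
I at 180° is staggered. tBu at 120° is gauche with I at 180° (1.6). Total 1.6 kcal/mol.
I at 240° is eclipsed. H at 0° is eclipsed with H at 0° (0.9); tBu at 120° is eclipsed with H at 120° (2.2); H at 240° is eclipsed with I at 240° (1.8). Total 4.9 kcal/mol.
I at 300° (staggered): no non-H gauche contacts → 0.0 kcal/mol.
Max at 120° (6.3 kcal/mol), min at 300° (0.0 kcal/mol); barrier = 6.3 kcal/mol.

6.3 kcal/mol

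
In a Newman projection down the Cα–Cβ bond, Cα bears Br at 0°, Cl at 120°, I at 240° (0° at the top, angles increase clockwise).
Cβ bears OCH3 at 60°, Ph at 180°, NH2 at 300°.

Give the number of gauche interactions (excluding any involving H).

6

Non-H gauche pairs: Br(0°)/OCH3(60°); Br(0°)/NH2(300°); Cl(120°)/OCH3(60°); Cl(120°)/Ph(180°); I(240°)/Ph(180°); I(240°)/NH2(300°) — 6 interactions.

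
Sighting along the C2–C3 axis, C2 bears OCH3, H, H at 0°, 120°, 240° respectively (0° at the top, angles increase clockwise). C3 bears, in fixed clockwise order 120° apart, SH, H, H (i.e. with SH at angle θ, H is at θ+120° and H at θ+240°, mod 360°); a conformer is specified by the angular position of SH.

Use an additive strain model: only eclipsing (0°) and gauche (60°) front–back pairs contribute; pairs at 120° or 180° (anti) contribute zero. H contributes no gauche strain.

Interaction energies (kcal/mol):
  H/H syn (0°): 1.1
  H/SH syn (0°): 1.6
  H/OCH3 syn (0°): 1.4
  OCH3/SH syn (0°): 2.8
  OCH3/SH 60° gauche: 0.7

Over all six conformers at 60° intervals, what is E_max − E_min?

5.0 kcal/mol

SH at 0° (eclipsed): OCH3–SH eclipsed, H–H eclipsed, H–H eclipsed; 2.8 + 1.1 + 1.1 = 5.0 kcal/mol.
SH at 60° (staggered): OCH3–SH gauche; 0.7 = 0.7 kcal/mol.
SH at 120° (eclipsed): OCH3–H eclipsed, H–SH eclipsed, H–H eclipsed; 1.4 + 1.6 + 1.1 = 4.1 kcal/mol.
SH at 180° (staggered): no non-H gauche contacts → 0.0 kcal/mol.
SH at 240° (eclipsed): OCH3–H eclipsed, H–H eclipsed, H–SH eclipsed; 1.4 + 1.1 + 1.6 = 4.1 kcal/mol.
SH at 300° (staggered): OCH3–SH gauche; 0.7 = 0.7 kcal/mol.
Max at 0° (5.0 kcal/mol), min at 180° (0.0 kcal/mol); barrier = 5.0 kcal/mol.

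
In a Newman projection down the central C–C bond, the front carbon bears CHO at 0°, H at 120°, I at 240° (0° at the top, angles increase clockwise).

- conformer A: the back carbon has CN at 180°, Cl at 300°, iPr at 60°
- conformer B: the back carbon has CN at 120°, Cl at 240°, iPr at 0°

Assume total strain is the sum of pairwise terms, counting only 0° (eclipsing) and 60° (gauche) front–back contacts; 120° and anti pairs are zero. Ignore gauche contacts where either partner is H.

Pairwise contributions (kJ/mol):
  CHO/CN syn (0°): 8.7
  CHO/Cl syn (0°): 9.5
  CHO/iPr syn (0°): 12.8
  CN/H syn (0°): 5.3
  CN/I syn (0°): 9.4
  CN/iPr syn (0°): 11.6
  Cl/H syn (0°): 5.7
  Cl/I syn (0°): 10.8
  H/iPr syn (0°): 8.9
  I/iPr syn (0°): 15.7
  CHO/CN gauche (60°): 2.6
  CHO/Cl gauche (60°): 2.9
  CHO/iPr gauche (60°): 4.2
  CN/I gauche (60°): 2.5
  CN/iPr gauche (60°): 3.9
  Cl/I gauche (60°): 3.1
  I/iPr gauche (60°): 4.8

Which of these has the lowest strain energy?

A

A (staggered): CHO–Cl gauche, CHO–iPr gauche, I–CN gauche, I–Cl gauche; 2.9 + 4.2 + 2.5 + 3.1 = 12.7 kJ/mol.
B (eclipsed): CHO–iPr eclipsed, H–CN eclipsed, I–Cl eclipsed; 12.8 + 5.3 + 10.8 = 28.9 kJ/mol.
A has the lowest total (12.7 kJ/mol).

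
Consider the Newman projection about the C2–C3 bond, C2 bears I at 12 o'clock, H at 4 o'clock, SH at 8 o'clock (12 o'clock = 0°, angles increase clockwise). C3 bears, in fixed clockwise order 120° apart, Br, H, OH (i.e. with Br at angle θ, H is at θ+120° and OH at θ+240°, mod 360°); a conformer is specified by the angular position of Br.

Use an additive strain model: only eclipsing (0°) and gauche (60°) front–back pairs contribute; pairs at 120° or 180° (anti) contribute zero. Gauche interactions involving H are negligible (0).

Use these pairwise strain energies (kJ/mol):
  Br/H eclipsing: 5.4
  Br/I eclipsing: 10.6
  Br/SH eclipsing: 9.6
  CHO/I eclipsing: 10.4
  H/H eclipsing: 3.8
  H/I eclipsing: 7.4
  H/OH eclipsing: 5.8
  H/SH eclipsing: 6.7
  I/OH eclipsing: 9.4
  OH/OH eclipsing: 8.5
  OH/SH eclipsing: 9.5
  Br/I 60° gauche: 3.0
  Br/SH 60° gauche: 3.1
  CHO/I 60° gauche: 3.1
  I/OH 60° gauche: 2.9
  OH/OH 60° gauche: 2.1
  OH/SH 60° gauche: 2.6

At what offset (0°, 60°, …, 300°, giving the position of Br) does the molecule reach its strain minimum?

Br at 0° (eclipsed): I(0°)/Br(0°) eclipsed 10.6; H(120°)/H(120°) eclipsed 3.8; SH(240°)/OH(240°) eclipsed 9.5 → 23.9 kJ/mol.
Br at 60° (staggered): I(0°)/Br(60°) gauche 3.0; I(0°)/OH(300°) gauche 2.9; SH(240°)/OH(300°) gauche 2.6 → 8.5 kJ/mol.
Br at 120° (eclipsed): I(0°)/OH(0°) eclipsed 9.4; H(120°)/Br(120°) eclipsed 5.4; SH(240°)/H(240°) eclipsed 6.7 → 21.5 kJ/mol.
Br at 180° (staggered): I(0°)/OH(60°) gauche 2.9; SH(240°)/Br(180°) gauche 3.1 → 6.0 kJ/mol.
Br at 240° (eclipsed): I(0°)/H(0°) eclipsed 7.4; H(120°)/OH(120°) eclipsed 5.8; SH(240°)/Br(240°) eclipsed 9.6 → 22.8 kJ/mol.
Br at 300° (staggered): I(0°)/Br(300°) gauche 3.0; SH(240°)/Br(300°) gauche 3.1; SH(240°)/OH(180°) gauche 2.6 → 8.7 kJ/mol.
The minimum (6.0 kJ/mol) occurs with Br at 180°.

180°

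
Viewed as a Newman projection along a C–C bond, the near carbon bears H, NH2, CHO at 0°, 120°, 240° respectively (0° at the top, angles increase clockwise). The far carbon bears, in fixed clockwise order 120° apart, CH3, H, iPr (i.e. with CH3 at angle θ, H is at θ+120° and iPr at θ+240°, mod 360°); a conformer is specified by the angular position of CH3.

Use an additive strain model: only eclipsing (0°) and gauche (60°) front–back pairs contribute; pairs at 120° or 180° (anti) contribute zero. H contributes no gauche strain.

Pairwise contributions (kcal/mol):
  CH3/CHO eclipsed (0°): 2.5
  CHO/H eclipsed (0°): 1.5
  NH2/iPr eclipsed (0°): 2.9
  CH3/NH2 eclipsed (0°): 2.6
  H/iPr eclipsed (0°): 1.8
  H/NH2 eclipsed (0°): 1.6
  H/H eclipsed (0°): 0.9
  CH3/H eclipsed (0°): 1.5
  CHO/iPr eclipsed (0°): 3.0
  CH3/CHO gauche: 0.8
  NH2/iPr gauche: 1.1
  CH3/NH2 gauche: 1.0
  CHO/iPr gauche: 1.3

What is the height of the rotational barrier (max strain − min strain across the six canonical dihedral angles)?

CH3 at 0° (eclipsed): H–CH3 eclipsed, NH2–H eclipsed, CHO–iPr eclipsed; 1.5 + 1.6 + 3.0 = 6.1 kcal/mol.
CH3 at 60° (staggered): NH2–CH3 gauche, CHO–iPr gauche; 1.0 + 1.3 = 2.3 kcal/mol.
CH3 at 120° (eclipsed): H–iPr eclipsed, NH2–CH3 eclipsed, CHO–H eclipsed; 1.8 + 2.6 + 1.5 = 5.9 kcal/mol.
CH3 at 180° (staggered): NH2–CH3 gauche, NH2–iPr gauche, CHO–CH3 gauche; 1.0 + 1.1 + 0.8 = 2.9 kcal/mol.
CH3 at 240° (eclipsed): H–H eclipsed, NH2–iPr eclipsed, CHO–CH3 eclipsed; 0.9 + 2.9 + 2.5 = 6.3 kcal/mol.
CH3 at 300° (staggered): NH2–iPr gauche, CHO–CH3 gauche, CHO–iPr gauche; 1.1 + 0.8 + 1.3 = 3.2 kcal/mol.
Max at 240° (6.3 kcal/mol), min at 60° (2.3 kcal/mol); barrier = 4.0 kcal/mol.

4.0 kcal/mol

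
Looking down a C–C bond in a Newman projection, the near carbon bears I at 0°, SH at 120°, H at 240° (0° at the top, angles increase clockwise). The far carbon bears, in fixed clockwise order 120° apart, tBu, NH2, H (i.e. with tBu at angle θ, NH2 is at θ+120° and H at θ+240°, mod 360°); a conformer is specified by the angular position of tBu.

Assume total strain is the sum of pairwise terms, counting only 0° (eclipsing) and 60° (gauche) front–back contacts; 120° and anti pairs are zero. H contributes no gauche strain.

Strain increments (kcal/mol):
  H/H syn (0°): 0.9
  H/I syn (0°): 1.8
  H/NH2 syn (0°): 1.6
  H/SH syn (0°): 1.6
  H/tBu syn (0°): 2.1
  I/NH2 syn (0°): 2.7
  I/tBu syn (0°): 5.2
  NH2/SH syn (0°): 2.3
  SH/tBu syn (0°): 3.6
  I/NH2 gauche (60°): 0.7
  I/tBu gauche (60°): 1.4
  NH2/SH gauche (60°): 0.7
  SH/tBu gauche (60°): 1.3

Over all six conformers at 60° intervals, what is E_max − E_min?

6.4 kcal/mol

tBu at 0° (eclipsed): I(0°)/tBu(0°) eclipsed 5.2; SH(120°)/NH2(120°) eclipsed 2.3; H(240°)/H(240°) eclipsed 0.9 → 8.4 kcal/mol.
tBu at 60° (staggered): I(0°)/tBu(60°) gauche 1.4; SH(120°)/tBu(60°) gauche 1.3; SH(120°)/NH2(180°) gauche 0.7 → 3.4 kcal/mol.
tBu at 120° (eclipsed): I(0°)/H(0°) eclipsed 1.8; SH(120°)/tBu(120°) eclipsed 3.6; H(240°)/NH2(240°) eclipsed 1.6 → 7.0 kcal/mol.
tBu at 180° (staggered): I(0°)/NH2(300°) gauche 0.7; SH(120°)/tBu(180°) gauche 1.3 → 2.0 kcal/mol.
tBu at 240° (eclipsed): I(0°)/NH2(0°) eclipsed 2.7; SH(120°)/H(120°) eclipsed 1.6; H(240°)/tBu(240°) eclipsed 2.1 → 6.4 kcal/mol.
tBu at 300° (staggered): I(0°)/tBu(300°) gauche 1.4; I(0°)/NH2(60°) gauche 0.7; SH(120°)/NH2(60°) gauche 0.7 → 2.8 kcal/mol.
Max at 0° (8.4 kcal/mol), min at 180° (2.0 kcal/mol); barrier = 6.4 kcal/mol.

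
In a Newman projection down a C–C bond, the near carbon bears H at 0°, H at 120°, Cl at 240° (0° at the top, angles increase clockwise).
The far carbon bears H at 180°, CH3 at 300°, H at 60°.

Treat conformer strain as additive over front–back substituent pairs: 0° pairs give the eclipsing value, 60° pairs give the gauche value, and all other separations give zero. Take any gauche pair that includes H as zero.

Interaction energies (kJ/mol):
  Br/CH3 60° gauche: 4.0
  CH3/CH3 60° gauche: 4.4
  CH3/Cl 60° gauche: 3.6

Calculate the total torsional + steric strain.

This conformer is staggered. Cl at 240° is gauche with CH3 at 300° (3.6). Total 3.6 kJ/mol.

3.6 kJ/mol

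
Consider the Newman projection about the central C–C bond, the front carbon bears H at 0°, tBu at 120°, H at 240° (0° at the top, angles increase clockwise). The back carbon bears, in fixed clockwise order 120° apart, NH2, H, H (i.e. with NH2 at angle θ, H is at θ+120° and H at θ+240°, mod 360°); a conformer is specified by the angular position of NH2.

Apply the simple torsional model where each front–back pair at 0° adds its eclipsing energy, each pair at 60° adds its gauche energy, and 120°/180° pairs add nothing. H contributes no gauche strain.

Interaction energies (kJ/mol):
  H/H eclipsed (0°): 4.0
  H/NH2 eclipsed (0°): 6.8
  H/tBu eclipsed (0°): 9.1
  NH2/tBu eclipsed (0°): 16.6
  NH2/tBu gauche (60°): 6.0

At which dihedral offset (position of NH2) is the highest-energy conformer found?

120°

NH2 at 0° (eclipsed): H(0°)/NH2(0°) eclipsed 6.8; tBu(120°)/H(120°) eclipsed 9.1; H(240°)/H(240°) eclipsed 4.0 → 19.9 kJ/mol.
NH2 at 60° (staggered): tBu(120°)/NH2(60°) gauche 6.0 → 6.0 kJ/mol.
NH2 at 120° (eclipsed): H(0°)/H(0°) eclipsed 4.0; tBu(120°)/NH2(120°) eclipsed 16.6; H(240°)/H(240°) eclipsed 4.0 → 24.6 kJ/mol.
NH2 at 180° (staggered): tBu(120°)/NH2(180°) gauche 6.0 → 6.0 kJ/mol.
NH2 at 240° (eclipsed): H(0°)/H(0°) eclipsed 4.0; tBu(120°)/H(120°) eclipsed 9.1; H(240°)/NH2(240°) eclipsed 6.8 → 19.9 kJ/mol.
NH2 at 300° (staggered): no non-H gauche contacts → 0.0 kJ/mol.
The maximum (24.6 kJ/mol) occurs with NH2 at 120°.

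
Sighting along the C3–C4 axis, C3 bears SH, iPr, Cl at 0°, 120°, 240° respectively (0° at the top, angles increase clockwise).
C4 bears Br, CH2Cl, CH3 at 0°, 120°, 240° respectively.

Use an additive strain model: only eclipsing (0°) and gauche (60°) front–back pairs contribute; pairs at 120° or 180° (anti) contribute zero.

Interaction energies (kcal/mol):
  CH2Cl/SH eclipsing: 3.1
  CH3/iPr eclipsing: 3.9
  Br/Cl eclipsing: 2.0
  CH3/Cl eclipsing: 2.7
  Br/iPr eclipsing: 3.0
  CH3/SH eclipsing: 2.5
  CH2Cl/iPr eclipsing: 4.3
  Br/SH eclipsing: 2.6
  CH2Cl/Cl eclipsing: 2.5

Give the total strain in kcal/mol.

This conformer (eclipsed): SH–Br eclipsed, iPr–CH2Cl eclipsed, Cl–CH3 eclipsed; 2.6 + 4.3 + 2.7 = 9.6 kcal/mol.

9.6 kcal/mol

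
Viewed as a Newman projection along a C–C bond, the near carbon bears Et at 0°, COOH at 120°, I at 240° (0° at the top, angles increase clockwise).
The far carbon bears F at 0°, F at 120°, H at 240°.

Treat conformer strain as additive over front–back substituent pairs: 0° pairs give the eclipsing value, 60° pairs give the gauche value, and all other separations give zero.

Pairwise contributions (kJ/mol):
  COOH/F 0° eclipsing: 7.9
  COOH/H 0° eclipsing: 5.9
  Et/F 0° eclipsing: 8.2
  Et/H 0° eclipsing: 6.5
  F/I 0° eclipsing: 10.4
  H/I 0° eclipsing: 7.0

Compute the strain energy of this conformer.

This conformer (eclipsed): Et(0°)/F(0°) eclipsed 8.2; COOH(120°)/F(120°) eclipsed 7.9; I(240°)/H(240°) eclipsed 7.0 → 23.1 kJ/mol.

23.1 kJ/mol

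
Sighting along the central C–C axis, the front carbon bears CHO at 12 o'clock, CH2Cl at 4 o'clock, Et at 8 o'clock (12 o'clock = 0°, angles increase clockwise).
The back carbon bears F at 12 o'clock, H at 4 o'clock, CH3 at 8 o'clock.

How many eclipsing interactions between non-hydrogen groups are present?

2

Non-H eclipsing pairs: CHO(0°)/F(0°); Et(240°)/CH3(240°) — 2 interactions.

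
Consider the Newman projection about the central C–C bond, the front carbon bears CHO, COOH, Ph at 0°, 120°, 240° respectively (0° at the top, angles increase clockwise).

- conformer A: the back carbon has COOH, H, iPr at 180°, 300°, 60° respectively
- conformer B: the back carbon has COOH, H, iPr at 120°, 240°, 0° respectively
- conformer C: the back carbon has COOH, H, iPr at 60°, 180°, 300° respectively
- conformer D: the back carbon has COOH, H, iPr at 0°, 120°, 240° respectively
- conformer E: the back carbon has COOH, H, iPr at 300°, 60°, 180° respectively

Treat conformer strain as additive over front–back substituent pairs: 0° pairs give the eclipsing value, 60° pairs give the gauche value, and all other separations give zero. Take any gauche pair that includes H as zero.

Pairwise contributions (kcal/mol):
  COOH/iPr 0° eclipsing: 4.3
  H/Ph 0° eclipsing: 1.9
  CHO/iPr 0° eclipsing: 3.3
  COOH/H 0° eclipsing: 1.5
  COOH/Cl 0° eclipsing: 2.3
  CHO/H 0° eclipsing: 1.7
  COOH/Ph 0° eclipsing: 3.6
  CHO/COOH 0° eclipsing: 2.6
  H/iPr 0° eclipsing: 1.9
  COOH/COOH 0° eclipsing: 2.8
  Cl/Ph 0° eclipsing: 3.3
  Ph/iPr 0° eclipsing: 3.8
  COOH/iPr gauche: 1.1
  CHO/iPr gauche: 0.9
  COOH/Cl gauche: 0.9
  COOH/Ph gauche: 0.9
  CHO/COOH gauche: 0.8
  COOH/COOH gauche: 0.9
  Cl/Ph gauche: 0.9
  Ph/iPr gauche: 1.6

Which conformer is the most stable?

A (staggered): CHO(0°)/iPr(60°) gauche 0.9; COOH(120°)/COOH(180°) gauche 0.9; COOH(120°)/iPr(60°) gauche 1.1; Ph(240°)/COOH(180°) gauche 0.9 → 3.8 kcal/mol.
B (eclipsed): CHO(0°)/iPr(0°) eclipsed 3.3; COOH(120°)/COOH(120°) eclipsed 2.8; Ph(240°)/H(240°) eclipsed 1.9 → 8.0 kcal/mol.
C (staggered): CHO(0°)/COOH(60°) gauche 0.8; CHO(0°)/iPr(300°) gauche 0.9; COOH(120°)/COOH(60°) gauche 0.9; Ph(240°)/iPr(300°) gauche 1.6 → 4.2 kcal/mol.
D (eclipsed): CHO(0°)/COOH(0°) eclipsed 2.6; COOH(120°)/H(120°) eclipsed 1.5; Ph(240°)/iPr(240°) eclipsed 3.8 → 7.9 kcal/mol.
E (staggered): CHO(0°)/COOH(300°) gauche 0.8; COOH(120°)/iPr(180°) gauche 1.1; Ph(240°)/COOH(300°) gauche 0.9; Ph(240°)/iPr(180°) gauche 1.6 → 4.4 kcal/mol.
A has the lowest total (3.8 kcal/mol).

A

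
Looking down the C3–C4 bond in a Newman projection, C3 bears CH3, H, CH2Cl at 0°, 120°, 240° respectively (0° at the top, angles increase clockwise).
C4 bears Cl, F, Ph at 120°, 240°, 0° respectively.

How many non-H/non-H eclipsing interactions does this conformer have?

Non-H eclipsing pairs: CH3(0°)/Ph(0°); CH2Cl(240°)/F(240°) — 2 interactions.

2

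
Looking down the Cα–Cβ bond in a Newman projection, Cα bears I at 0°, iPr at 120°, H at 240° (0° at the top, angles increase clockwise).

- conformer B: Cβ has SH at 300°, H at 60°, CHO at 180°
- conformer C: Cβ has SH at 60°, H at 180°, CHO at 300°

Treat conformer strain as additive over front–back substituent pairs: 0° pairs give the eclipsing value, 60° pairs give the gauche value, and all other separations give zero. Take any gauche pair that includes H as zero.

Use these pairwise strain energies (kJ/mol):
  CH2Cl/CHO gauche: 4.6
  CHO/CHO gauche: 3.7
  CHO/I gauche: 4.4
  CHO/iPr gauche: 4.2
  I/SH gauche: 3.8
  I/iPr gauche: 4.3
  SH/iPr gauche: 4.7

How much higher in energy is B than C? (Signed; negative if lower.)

B is staggered. I at 0° is gauche with SH at 300° (3.8); iPr at 120° is gauche with CHO at 180° (4.2). Total 8.0 kJ/mol.
C is staggered. I at 0° is gauche with SH at 60° (3.8); I at 0° is gauche with CHO at 300° (4.4); iPr at 120° is gauche with SH at 60° (4.7). Total 12.9 kJ/mol.
E(B) − E(C) = 8.0 − 12.9 = -4.9 kJ/mol.

-4.9 kJ/mol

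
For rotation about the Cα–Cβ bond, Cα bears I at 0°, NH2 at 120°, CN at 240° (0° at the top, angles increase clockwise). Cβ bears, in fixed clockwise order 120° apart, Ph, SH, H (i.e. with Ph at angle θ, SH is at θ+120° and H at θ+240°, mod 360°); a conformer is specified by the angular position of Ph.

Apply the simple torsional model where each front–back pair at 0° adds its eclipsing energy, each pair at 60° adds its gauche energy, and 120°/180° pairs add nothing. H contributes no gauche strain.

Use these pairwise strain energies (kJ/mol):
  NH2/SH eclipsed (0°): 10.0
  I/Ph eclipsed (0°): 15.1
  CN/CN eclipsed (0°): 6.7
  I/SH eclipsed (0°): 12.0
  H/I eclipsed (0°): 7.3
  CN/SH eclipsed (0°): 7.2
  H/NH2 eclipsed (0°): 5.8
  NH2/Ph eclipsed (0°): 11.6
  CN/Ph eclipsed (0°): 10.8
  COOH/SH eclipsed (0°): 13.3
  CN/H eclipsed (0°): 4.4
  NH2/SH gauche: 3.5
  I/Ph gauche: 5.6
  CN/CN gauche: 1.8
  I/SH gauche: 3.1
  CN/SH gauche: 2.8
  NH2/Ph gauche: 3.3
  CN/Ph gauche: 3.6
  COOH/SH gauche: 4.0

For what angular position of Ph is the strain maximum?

Ph at 0° is eclipsed. I at 0° is eclipsed with Ph at 0° (15.1); NH2 at 120° is eclipsed with SH at 120° (10.0); CN at 240° is eclipsed with H at 240° (4.4). Total 29.5 kJ/mol.
Ph at 60° is staggered. I at 0° is gauche with Ph at 60° (5.6); NH2 at 120° is gauche with Ph at 60° (3.3); NH2 at 120° is gauche with SH at 180° (3.5); CN at 240° is gauche with SH at 180° (2.8). Total 15.2 kJ/mol.
Ph at 120° is eclipsed. I at 0° is eclipsed with H at 0° (7.3); NH2 at 120° is eclipsed with Ph at 120° (11.6); CN at 240° is eclipsed with SH at 240° (7.2). Total 26.1 kJ/mol.
Ph at 180° is staggered. I at 0° is gauche with SH at 300° (3.1); NH2 at 120° is gauche with Ph at 180° (3.3); CN at 240° is gauche with Ph at 180° (3.6); CN at 240° is gauche with SH at 300° (2.8). Total 12.8 kJ/mol.
Ph at 240° is eclipsed. I at 0° is eclipsed with SH at 0° (12.0); NH2 at 120° is eclipsed with H at 120° (5.8); CN at 240° is eclipsed with Ph at 240° (10.8). Total 28.6 kJ/mol.
Ph at 300° is staggered. I at 0° is gauche with Ph at 300° (5.6); I at 0° is gauche with SH at 60° (3.1); NH2 at 120° is gauche with SH at 60° (3.5); CN at 240° is gauche with Ph at 300° (3.6). Total 15.8 kJ/mol.
The maximum (29.5 kJ/mol) occurs with Ph at 0°.

0°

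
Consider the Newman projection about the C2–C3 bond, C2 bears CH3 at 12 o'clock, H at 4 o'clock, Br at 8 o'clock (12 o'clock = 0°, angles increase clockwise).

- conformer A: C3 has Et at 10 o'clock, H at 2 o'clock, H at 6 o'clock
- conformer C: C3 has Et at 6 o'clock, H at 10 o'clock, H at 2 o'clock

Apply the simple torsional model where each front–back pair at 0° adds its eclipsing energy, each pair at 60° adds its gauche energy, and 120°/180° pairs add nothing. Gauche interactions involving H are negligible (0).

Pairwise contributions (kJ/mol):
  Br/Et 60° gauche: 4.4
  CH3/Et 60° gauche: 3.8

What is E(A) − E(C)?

+3.8 kJ/mol

A (staggered): CH3(0°)/Et(300°) gauche 3.8; Br(240°)/Et(300°) gauche 4.4 → 8.2 kJ/mol.
C (staggered): Br(240°)/Et(180°) gauche 4.4 → 4.4 kJ/mol.
E(A) − E(C) = 8.2 − 4.4 = +3.8 kJ/mol.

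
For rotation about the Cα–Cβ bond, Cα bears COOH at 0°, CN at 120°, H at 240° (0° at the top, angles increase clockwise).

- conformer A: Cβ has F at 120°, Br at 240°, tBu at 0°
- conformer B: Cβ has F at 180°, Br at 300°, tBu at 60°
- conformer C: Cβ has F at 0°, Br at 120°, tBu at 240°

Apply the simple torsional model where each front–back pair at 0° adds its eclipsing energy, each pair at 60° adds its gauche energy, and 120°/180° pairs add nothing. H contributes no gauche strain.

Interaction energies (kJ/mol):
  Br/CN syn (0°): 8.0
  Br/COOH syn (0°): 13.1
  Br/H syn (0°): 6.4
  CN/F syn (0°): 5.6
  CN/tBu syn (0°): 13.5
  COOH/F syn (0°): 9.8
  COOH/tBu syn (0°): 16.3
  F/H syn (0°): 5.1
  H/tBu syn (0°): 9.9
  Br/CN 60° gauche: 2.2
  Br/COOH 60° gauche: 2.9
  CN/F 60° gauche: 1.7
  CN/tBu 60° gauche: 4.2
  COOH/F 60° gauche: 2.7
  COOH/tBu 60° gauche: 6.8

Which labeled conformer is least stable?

A (eclipsed): COOH(0°)/tBu(0°) eclipsed 16.3; CN(120°)/F(120°) eclipsed 5.6; H(240°)/Br(240°) eclipsed 6.4 → 28.3 kJ/mol.
B (staggered): COOH(0°)/Br(300°) gauche 2.9; COOH(0°)/tBu(60°) gauche 6.8; CN(120°)/F(180°) gauche 1.7; CN(120°)/tBu(60°) gauche 4.2 → 15.6 kJ/mol.
C (eclipsed): COOH(0°)/F(0°) eclipsed 9.8; CN(120°)/Br(120°) eclipsed 8.0; H(240°)/tBu(240°) eclipsed 9.9 → 27.7 kJ/mol.
A has the highest total (28.3 kJ/mol).

A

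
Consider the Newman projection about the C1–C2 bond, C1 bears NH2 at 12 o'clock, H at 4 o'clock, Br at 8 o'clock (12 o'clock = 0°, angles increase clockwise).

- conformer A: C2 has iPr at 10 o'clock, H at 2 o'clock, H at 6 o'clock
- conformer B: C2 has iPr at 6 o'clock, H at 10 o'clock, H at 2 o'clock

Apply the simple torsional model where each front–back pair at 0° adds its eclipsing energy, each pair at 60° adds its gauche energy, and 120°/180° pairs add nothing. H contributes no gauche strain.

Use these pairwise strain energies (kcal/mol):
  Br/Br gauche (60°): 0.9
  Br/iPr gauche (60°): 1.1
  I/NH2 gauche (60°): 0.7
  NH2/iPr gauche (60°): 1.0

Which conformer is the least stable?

A (staggered): NH2–iPr gauche, Br–iPr gauche; 1.0 + 1.1 = 2.1 kcal/mol.
B (staggered): Br–iPr gauche; 1.1 = 1.1 kcal/mol.
A has the highest total (2.1 kcal/mol).

A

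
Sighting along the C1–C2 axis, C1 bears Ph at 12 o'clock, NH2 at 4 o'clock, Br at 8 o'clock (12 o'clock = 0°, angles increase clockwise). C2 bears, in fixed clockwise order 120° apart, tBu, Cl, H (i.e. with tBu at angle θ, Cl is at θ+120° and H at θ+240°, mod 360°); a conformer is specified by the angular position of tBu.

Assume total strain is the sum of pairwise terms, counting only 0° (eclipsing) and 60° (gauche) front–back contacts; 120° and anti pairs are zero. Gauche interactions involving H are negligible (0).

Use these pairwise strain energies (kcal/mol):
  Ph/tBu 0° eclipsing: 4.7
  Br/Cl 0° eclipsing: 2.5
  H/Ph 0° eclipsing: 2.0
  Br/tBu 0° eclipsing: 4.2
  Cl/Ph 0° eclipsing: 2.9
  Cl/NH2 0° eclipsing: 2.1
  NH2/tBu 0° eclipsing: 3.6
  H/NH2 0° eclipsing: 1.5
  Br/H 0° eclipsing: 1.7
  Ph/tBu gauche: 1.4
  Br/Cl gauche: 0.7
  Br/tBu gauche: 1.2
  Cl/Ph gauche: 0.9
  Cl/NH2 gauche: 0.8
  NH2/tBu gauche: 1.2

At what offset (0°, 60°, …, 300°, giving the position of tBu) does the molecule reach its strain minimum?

tBu at 0° (eclipsed): Ph–tBu eclipsed, NH2–Cl eclipsed, Br–H eclipsed; 4.7 + 2.1 + 1.7 = 8.5 kcal/mol.
tBu at 60° (staggered): Ph–tBu gauche, NH2–tBu gauche, NH2–Cl gauche, Br–Cl gauche; 1.4 + 1.2 + 0.8 + 0.7 = 4.1 kcal/mol.
tBu at 120° (eclipsed): Ph–H eclipsed, NH2–tBu eclipsed, Br–Cl eclipsed; 2.0 + 3.6 + 2.5 = 8.1 kcal/mol.
tBu at 180° (staggered): Ph–Cl gauche, NH2–tBu gauche, Br–tBu gauche, Br–Cl gauche; 0.9 + 1.2 + 1.2 + 0.7 = 4.0 kcal/mol.
tBu at 240° (eclipsed): Ph–Cl eclipsed, NH2–H eclipsed, Br–tBu eclipsed; 2.9 + 1.5 + 4.2 = 8.6 kcal/mol.
tBu at 300° (staggered): Ph–tBu gauche, Ph–Cl gauche, NH2–Cl gauche, Br–tBu gauche; 1.4 + 0.9 + 0.8 + 1.2 = 4.3 kcal/mol.
The minimum (4.0 kcal/mol) occurs with tBu at 180°.

180°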